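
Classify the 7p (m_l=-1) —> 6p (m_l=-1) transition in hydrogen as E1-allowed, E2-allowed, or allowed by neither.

E2

Δl = 1 − 1 = +0; l_i + l_f = 2.
Δm_l = +0.
E1 (Δl = ±1, |Δm_l| ≤ 1): not satisfied.
E2 (Δl = 0,±2, l_i+l_f ≥ 2, |Δm_l| ≤ 2): satisfied.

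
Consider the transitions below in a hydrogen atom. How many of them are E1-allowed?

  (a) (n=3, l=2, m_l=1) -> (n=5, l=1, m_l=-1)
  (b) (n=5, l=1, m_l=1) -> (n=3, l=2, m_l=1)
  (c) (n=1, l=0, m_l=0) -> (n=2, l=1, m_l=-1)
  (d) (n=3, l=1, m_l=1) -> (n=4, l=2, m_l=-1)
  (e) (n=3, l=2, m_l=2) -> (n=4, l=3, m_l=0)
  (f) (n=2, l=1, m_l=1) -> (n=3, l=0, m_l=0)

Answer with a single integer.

3

(a) forbidden — Δm_l = -2 (E1 requires Δm_l = 0, ±1)
(b) allowed
(c) allowed
(d) forbidden — Δm_l = -2 (E1 requires Δm_l = 0, ±1)
(e) forbidden — Δm_l = -2 (E1 requires Δm_l = 0, ±1)
(f) allowed
Total allowed: 3 of 6.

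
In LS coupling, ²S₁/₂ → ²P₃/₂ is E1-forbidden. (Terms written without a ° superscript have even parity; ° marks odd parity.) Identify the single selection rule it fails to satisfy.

parity

Reading off the term symbols: S 1/2→1/2, L 0→1, J 1/2→3/2, parity even→even.
Parity must change: even → even — violated.
ΔS = 0: S: 1/2 → 1/2 — satisfied.
ΔL = 0, ±1 (not L=0↔0): L: 0 → 1, ΔL = +1 — satisfied.
ΔJ = 0, ±1 (not J=0↔0): J: 1/2 → 3/2, ΔJ = +1 — satisfied.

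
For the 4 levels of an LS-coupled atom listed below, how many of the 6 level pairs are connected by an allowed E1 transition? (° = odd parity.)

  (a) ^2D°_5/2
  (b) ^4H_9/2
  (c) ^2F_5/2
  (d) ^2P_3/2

(a)–(b): forbidden (ΔS, ΔL, ΔJ).
(a)–(c): allowed.
(a)–(d): allowed.
(b)–(c): forbidden (parity, ΔS, ΔL, ΔJ).
(b)–(d): forbidden (parity, ΔS, ΔL, ΔJ).
(c)–(d): forbidden (parity, ΔL).
Allowed pairs: 2 of 6.

2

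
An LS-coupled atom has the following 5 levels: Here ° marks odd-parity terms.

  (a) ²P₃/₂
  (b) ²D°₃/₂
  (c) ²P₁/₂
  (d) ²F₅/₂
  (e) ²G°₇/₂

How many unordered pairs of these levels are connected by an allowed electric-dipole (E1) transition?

(a)–(b): allowed.
(a)–(c): forbidden (parity).
(a)–(d): forbidden (parity, ΔL).
(a)–(e): forbidden (ΔL, ΔJ).
(b)–(c): allowed.
(b)–(d): allowed.
(b)–(e): forbidden (parity, ΔL, ΔJ).
(c)–(d): forbidden (parity, ΔL, ΔJ).
(c)–(e): forbidden (ΔL, ΔJ).
(d)–(e): allowed.
Allowed pairs: 4 of 10.

4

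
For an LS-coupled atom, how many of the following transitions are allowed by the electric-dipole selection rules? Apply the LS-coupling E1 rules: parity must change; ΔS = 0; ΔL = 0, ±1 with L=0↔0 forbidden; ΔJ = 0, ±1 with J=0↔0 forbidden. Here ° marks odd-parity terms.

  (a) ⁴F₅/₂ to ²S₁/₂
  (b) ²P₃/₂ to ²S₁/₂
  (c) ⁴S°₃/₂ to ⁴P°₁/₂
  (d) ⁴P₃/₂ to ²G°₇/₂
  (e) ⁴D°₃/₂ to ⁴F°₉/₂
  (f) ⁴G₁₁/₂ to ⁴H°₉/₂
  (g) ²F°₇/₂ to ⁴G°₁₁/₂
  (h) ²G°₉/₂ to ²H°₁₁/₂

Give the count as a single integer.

(a) forbidden (parity, ΔS, ΔL, ΔJ fail)
(b) forbidden (parity fails)
(c) forbidden (parity fails)
(d) forbidden (ΔS, ΔL, ΔJ fail)
(e) forbidden (parity, ΔJ fail)
(f) allowed
(g) forbidden (parity, ΔS, ΔJ fail)
(h) forbidden (parity fails)
Total allowed: 1 of 8.

1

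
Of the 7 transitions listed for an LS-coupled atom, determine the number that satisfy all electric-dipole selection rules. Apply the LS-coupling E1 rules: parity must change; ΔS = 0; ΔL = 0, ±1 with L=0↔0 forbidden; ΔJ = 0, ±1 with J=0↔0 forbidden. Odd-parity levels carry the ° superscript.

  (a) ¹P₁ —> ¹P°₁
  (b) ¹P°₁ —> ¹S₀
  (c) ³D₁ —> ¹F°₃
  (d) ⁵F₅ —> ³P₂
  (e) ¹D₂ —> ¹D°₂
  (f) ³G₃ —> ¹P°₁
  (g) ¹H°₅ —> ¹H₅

4

(a) allowed
(b) allowed
(c) forbidden (ΔS, ΔJ fail)
(d) forbidden (parity, ΔS, ΔL, ΔJ fail)
(e) allowed
(f) forbidden (ΔS, ΔL, ΔJ fail)
(g) allowed
Total allowed: 4 of 7.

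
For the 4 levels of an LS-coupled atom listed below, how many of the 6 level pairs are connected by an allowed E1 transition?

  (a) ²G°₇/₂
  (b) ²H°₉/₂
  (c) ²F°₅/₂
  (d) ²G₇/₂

3

(a)–(b): forbidden (parity).
(a)–(c): forbidden (parity).
(a)–(d): allowed.
(b)–(c): forbidden (parity, ΔL, ΔJ).
(b)–(d): allowed.
(c)–(d): allowed.
Allowed pairs: 3 of 6.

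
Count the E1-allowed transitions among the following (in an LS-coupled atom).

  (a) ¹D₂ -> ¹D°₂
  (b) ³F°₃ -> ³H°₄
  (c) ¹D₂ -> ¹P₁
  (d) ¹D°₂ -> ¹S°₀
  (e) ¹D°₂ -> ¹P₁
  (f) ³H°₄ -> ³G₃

(a) allowed
(b) forbidden (parity, ΔL fail)
(c) forbidden (parity fails)
(d) forbidden (parity, ΔL, ΔJ fail)
(e) allowed
(f) allowed
Total allowed: 3 of 6.

3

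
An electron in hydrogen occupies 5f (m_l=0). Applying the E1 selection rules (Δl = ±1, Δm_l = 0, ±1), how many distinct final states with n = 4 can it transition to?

3

E1 requires Δl = ±1, so l_f ∈ {2, 4}; with 0 ≤ l_f ≤ n_f−1 = 3, the allowed l_f values are {2}.
For l_f = 2: m_f ∈ {m_i−1, m_i, m_i+1} ∩ [−2, 2] = {-1, 0, 1} → 3 states.
Total: 3.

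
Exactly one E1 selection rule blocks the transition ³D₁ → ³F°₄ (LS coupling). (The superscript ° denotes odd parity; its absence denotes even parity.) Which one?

ΔL = 0, ±1 (not L=0↔0): L: 2 → 3, ΔL = +1 — ok.
ΔJ = 0, ±1 (not J=0↔0): J: 1 → 4, ΔJ = +3 — fails.
Parity must change: even → odd — ok.
ΔS = 0: S: 1 → 1 — ok.

the ΔJ = 0, ±1 rule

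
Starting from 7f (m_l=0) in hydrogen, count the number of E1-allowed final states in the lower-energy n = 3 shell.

E1 requires Δl = ±1, so l_f ∈ {2, 4}; with 0 ≤ l_f ≤ n_f−1 = 2, the allowed l_f values are {2}.
For l_f = 2: m_f ∈ {m_i−1, m_i, m_i+1} ∩ [−2, 2] = {-1, 0, 1} → 3 states.
Total: 3.

3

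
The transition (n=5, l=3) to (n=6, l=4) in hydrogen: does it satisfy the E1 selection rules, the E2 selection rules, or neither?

Δl = 4 − 3 = +1; l_i + l_f = 7.
E1 (Δl = ±1): satisfied.
E2 (Δl = 0,±2, l_i+l_f ≥ 2): not satisfied.

E1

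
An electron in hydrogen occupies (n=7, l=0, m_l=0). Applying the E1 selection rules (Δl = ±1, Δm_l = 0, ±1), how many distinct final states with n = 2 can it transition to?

E1 requires Δl = ±1, so l_f ∈ {-1, 1}; with 0 ≤ l_f ≤ n_f−1 = 1, the allowed l_f values are {1}.
For l_f = 1: m_f ∈ {m_i−1, m_i, m_i+1} ∩ [−1, 1] = {-1, 0, 1} → 3 states.
Total: 3.

3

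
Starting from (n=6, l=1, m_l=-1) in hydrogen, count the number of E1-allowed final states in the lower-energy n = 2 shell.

1

E1 requires Δl = ±1, so l_f ∈ {0, 2}; with 0 ≤ l_f ≤ n_f−1 = 1, the allowed l_f values are {0}.
For l_f = 0: m_f ∈ {m_i−1, m_i, m_i+1} ∩ [−0, 0] = {0} → 1 state.
Total: 1.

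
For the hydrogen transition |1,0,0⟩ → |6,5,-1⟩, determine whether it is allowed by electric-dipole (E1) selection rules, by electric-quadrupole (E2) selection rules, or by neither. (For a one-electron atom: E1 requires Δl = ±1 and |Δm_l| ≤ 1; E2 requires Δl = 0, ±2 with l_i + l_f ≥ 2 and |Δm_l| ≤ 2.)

neither

Δl = 5 − 0 = +5; l_i + l_f = 5.
Δm_l = -1.
E1 (Δl = ±1, |Δm_l| ≤ 1): not satisfied.
E2 (Δl = 0,±2, l_i+l_f ≥ 2, |Δm_l| ≤ 2): not satisfied.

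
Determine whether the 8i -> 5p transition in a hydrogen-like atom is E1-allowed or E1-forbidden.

forbidden

l: 6 → 1 (Δl = -5). Δl = ±1 violated.
The transition is electric-dipole forbidden.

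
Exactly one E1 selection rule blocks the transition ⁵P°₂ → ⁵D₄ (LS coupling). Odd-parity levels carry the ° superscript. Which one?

Parity must change: odd → even — passes.
ΔL = 0, ±1 (not L=0↔0): L: 1 → 2, ΔL = +1 — passes.
ΔS = 0: S: 2 → 2 — passes.
ΔJ = 0, ±1 (not J=0↔0): J: 2 → 4, ΔJ = +2 — fails.

the ΔJ = 0, ±1 rule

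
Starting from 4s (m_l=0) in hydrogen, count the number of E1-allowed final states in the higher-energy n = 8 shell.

3

E1 requires Δl = ±1, so l_f ∈ {-1, 1}; with 0 ≤ l_f ≤ n_f−1 = 7, the allowed l_f values are {1}.
For l_f = 1: m_f ∈ {m_i−1, m_i, m_i+1} ∩ [−1, 1] = {-1, 0, 1} → 3 states.
Total: 3.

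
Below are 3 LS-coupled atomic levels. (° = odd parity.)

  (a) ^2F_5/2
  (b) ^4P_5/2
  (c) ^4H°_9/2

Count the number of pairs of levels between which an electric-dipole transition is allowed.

(a)–(b): forbidden (parity, ΔS, ΔL).
(a)–(c): forbidden (ΔS, ΔL, ΔJ).
(b)–(c): forbidden (ΔL, ΔJ).
Allowed pairs: 0 of 3.

0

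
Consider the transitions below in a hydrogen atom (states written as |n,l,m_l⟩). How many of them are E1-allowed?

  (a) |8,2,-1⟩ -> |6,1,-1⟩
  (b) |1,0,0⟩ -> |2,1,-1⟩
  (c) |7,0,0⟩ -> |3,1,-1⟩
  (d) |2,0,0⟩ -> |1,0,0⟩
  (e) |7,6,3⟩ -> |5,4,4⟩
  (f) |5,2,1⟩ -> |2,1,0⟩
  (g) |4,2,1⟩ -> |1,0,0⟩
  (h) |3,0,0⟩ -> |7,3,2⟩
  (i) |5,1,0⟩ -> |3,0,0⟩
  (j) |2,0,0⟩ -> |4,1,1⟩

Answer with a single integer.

(a) allowed
(b) allowed
(c) allowed
(d) forbidden — Δl = +0 (E1 requires Δl = ±1)
(e) forbidden — Δl = -2 (E1 requires Δl = ±1)
(f) allowed
(g) forbidden — Δl = -2 (E1 requires Δl = ±1)
(h) forbidden — Δl = +3 (E1 requires Δl = ±1); Δm_l = +2 (E1 requires Δm_l = 0, ±1)
(i) allowed
(j) allowed
Total allowed: 6 of 10.

6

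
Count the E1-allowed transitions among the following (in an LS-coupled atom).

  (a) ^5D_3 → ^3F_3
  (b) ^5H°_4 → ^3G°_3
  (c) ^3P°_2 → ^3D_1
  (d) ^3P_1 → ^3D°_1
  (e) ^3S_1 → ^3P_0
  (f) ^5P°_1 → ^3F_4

(a) forbidden (parity, ΔS fail)
(b) forbidden (parity, ΔS fail)
(c) allowed
(d) allowed
(e) forbidden (parity fails)
(f) forbidden (ΔS, ΔL, ΔJ fail)
Total allowed: 2 of 6.

2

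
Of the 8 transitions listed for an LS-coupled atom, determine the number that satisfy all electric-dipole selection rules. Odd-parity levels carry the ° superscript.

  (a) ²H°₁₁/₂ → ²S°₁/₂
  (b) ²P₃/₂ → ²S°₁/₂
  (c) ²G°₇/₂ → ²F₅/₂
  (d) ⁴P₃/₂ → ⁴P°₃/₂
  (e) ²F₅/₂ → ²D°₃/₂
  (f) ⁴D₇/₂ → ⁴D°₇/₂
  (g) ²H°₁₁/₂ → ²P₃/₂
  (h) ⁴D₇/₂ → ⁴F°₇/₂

6

(a) forbidden (parity, ΔL, ΔJ fail)
(b) allowed
(c) allowed
(d) allowed
(e) allowed
(f) allowed
(g) forbidden (ΔL, ΔJ fail)
(h) allowed
Total allowed: 6 of 8.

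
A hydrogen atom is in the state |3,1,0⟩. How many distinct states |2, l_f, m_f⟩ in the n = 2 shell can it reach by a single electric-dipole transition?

E1 requires Δl = ±1, so l_f ∈ {0, 2}; with 0 ≤ l_f ≤ n_f−1 = 1, the allowed l_f values are {0}.
For l_f = 0: m_f ∈ {m_i−1, m_i, m_i+1} ∩ [−0, 0] = {0} → 1 state.
Total: 1.

1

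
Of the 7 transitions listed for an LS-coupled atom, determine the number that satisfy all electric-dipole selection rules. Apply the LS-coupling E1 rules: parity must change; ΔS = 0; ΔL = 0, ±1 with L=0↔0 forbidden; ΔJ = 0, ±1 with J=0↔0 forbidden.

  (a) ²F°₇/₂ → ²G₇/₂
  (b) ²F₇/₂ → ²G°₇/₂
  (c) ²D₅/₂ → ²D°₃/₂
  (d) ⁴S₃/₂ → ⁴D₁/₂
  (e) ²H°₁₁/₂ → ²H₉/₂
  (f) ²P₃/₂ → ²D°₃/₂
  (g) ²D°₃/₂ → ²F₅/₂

(a) allowed
(b) allowed
(c) allowed
(d) forbidden (parity, ΔL fail)
(e) allowed
(f) allowed
(g) allowed
Total allowed: 6 of 7.

6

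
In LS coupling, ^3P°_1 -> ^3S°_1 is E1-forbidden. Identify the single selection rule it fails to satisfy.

parity

Parity must change: odd → odd — ✗.
ΔJ = 0, ±1 (not J=0↔0): J: 1 → 1, ΔJ = +0 — ✓.
ΔL = 0, ±1 (not L=0↔0): L: 1 → 0, ΔL = -1 — ✓.
ΔS = 0: S: 1 → 1 — ✓.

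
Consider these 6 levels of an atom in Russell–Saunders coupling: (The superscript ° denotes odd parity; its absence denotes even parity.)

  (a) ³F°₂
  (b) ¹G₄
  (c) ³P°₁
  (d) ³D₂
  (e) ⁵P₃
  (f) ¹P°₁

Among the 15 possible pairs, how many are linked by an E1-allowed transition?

(a)–(b): forbidden (ΔS, ΔJ).
(a)–(c): forbidden (parity, ΔL).
(a)–(d): allowed.
(a)–(e): forbidden (ΔS, ΔL).
(a)–(f): forbidden (parity, ΔS, ΔL).
(b)–(c): forbidden (ΔS, ΔL, ΔJ).
(b)–(d): forbidden (parity, ΔS, ΔL, ΔJ).
(b)–(e): forbidden (parity, ΔS, ΔL).
(b)–(f): forbidden (ΔL, ΔJ).
(c)–(d): allowed.
(c)–(e): forbidden (ΔS, ΔJ).
(c)–(f): forbidden (parity, ΔS).
(d)–(e): forbidden (parity, ΔS).
(d)–(f): forbidden (ΔS).
(e)–(f): forbidden (ΔS, ΔJ).
Allowed pairs: 2 of 15.

2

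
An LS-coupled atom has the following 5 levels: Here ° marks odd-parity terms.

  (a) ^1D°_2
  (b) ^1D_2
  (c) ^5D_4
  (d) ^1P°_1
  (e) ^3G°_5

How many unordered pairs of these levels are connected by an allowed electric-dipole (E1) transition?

2

(a)–(b): allowed.
(a)–(c): forbidden (ΔS, ΔJ).
(a)–(d): forbidden (parity).
(a)–(e): forbidden (parity, ΔS, ΔL, ΔJ).
(b)–(c): forbidden (parity, ΔS, ΔJ).
(b)–(d): allowed.
(b)–(e): forbidden (ΔS, ΔL, ΔJ).
(c)–(d): forbidden (ΔS, ΔJ).
(c)–(e): forbidden (ΔS, ΔL).
(d)–(e): forbidden (parity, ΔS, ΔL, ΔJ).
Allowed pairs: 2 of 10.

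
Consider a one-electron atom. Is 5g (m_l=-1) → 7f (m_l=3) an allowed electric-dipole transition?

forbidden

Initial l = 4, final l = 3, so Δl = -1. E1 requires Δl = ±1: ✓.
Δm_l = 3 − (-1) = +4. E1 requires Δm_l = 0, ±1: ✗.
The transition is electric-dipole forbidden.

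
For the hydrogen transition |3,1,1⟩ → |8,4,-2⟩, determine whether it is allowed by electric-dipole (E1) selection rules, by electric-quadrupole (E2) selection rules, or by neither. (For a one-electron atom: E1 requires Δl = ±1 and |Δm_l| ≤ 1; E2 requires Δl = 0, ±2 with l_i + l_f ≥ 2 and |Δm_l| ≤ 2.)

Δl = 4 − 1 = +3; l_i + l_f = 5.
Δm_l = -3.
E1 (Δl = ±1, |Δm_l| ≤ 1): not satisfied.
E2 (Δl = 0,±2, l_i+l_f ≥ 2, |Δm_l| ≤ 2): not satisfied.

neither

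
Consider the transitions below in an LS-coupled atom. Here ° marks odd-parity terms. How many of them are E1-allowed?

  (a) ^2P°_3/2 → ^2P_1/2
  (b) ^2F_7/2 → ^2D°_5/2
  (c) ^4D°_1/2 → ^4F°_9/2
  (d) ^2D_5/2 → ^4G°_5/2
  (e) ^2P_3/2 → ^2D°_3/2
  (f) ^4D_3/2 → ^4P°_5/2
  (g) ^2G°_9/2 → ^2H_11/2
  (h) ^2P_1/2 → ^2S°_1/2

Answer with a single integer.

6

(a) allowed
(b) allowed
(c) forbidden (parity, ΔJ fail)
(d) forbidden (ΔS, ΔL fail)
(e) allowed
(f) allowed
(g) allowed
(h) allowed
Total allowed: 6 of 8.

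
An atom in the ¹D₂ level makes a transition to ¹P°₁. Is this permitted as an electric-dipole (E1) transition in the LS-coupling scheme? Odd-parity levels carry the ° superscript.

Parity must change: even → odd — ✓.
ΔL = 0, ±1 (not L=0↔0): L: 2 → 1, ΔL = -1 — ✓.
ΔJ = 0, ±1 (not J=0↔0): J: 2 → 1, ΔJ = -1 — ✓.
ΔS = 0: S: 0 → 0 — ✓.
All four E1 rules are satisfied.

allowed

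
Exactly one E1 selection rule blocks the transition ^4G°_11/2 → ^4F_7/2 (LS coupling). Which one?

the ΔJ = 0, ±1 rule

Reading off the term symbols: S 3/2→3/2, L 4→3, J 11/2→7/2, parity odd→even.
Parity must change: odd → even — ok.
ΔS = 0: S: 3/2 → 3/2 — ok.
ΔL = 0, ±1 (not L=0↔0): L: 4 → 3, ΔL = -1 — ok.
ΔJ = 0, ±1 (not J=0↔0): J: 11/2 → 7/2, ΔJ = -2 — fails.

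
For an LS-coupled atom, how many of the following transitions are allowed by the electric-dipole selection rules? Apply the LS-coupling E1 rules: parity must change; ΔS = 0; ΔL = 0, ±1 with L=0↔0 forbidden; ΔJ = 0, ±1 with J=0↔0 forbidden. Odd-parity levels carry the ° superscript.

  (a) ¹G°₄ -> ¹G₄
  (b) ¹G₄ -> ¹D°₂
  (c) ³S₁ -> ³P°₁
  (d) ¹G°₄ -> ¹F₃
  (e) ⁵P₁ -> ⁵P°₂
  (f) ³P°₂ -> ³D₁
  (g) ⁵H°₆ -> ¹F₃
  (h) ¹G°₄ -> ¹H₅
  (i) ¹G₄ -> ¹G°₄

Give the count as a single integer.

7

(a) allowed
(b) forbidden (ΔL, ΔJ fail)
(c) allowed
(d) allowed
(e) allowed
(f) allowed
(g) forbidden (ΔS, ΔL, ΔJ fail)
(h) allowed
(i) allowed
Total allowed: 7 of 9.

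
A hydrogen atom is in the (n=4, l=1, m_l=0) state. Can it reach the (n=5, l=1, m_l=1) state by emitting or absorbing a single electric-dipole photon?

Δl = 1 − 1 = +0; the E1 rule Δl = ±1 is ✗.
Δm_l = 1 − (0) = +1. E1 requires Δm_l = 0, ±1: ✓.
The transition is electric-dipole forbidden.

forbidden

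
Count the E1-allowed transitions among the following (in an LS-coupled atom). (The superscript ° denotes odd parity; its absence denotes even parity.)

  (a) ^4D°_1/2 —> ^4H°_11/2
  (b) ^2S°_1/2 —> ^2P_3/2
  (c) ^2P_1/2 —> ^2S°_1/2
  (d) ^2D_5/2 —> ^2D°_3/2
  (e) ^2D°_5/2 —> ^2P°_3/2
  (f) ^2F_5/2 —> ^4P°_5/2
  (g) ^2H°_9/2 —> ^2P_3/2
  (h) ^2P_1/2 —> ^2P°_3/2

4

(a) forbidden (parity, ΔL, ΔJ fail)
(b) allowed
(c) allowed
(d) allowed
(e) forbidden (parity fails)
(f) forbidden (ΔS, ΔL fail)
(g) forbidden (ΔL, ΔJ fail)
(h) allowed
Total allowed: 4 of 8.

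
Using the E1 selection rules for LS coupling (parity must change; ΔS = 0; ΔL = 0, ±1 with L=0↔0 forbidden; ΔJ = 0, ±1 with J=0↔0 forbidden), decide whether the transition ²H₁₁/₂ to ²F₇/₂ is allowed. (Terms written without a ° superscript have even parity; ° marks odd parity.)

Initial level: S=1/2, L=5, J=11/2, parity even. Final level: S=1/2, L=3, J=7/2, parity even.
Parity must change: even → even — fails.
ΔS = 0: S: 1/2 → 1/2 — ok.
ΔL = 0, ±1 (not L=0↔0): L: 5 → 3, ΔL = -2 — fails.
ΔJ = 0, ±1 (not J=0↔0): J: 11/2 → 7/2, ΔJ = -2 — fails.
Rule(s) violated: parity, ΔL, ΔJ.

forbidden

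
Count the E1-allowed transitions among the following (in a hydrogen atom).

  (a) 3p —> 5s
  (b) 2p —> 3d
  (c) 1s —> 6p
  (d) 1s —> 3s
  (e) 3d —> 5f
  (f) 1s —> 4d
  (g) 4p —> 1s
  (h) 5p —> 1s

6

(a) allowed
(b) allowed
(c) allowed
(d) forbidden — Δl = +0 (E1 requires Δl = ±1)
(e) allowed
(f) forbidden — Δl = +2 (E1 requires Δl = ±1)
(g) allowed
(h) allowed
Total allowed: 6 of 8.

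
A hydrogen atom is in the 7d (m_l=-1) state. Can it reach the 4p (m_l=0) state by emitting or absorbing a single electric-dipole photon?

allowed

Initial l = 2, final l = 1, so Δl = -1. E1 requires Δl = ±1: satisfied.
m_l: -1 → 0 (Δm_l = +1). |Δm_l| ≤ 1 satisfied.
All E1 selection rules are satisfied.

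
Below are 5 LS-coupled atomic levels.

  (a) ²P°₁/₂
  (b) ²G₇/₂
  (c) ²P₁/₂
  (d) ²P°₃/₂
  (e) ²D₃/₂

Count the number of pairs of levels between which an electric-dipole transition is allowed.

(a)–(b): forbidden (ΔL, ΔJ).
(a)–(c): allowed.
(a)–(d): forbidden (parity).
(a)–(e): allowed.
(b)–(c): forbidden (parity, ΔL, ΔJ).
(b)–(d): forbidden (ΔL, ΔJ).
(b)–(e): forbidden (parity, ΔL, ΔJ).
(c)–(d): allowed.
(c)–(e): forbidden (parity).
(d)–(e): allowed.
Allowed pairs: 4 of 10.

4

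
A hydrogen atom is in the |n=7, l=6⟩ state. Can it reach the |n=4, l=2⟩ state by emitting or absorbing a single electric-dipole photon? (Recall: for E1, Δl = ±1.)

forbidden

Δl = 2 − 6 = -4; the E1 rule Δl = ±1 is fails.
The transition is electric-dipole forbidden.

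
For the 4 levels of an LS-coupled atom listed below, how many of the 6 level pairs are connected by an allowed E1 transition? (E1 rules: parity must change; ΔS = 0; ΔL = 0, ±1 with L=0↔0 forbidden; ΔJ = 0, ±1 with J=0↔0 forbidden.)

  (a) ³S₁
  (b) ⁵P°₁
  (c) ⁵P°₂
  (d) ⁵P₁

(a)–(b): forbidden (ΔS).
(a)–(c): forbidden (ΔS).
(a)–(d): forbidden (parity, ΔS).
(b)–(c): forbidden (parity).
(b)–(d): allowed.
(c)–(d): allowed.
Allowed pairs: 2 of 6.

2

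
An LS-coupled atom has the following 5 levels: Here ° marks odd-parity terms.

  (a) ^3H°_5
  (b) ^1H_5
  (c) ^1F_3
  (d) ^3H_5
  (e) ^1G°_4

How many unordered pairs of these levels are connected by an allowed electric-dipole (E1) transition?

(a)–(b): forbidden (ΔS).
(a)–(c): forbidden (ΔS, ΔL, ΔJ).
(a)–(d): allowed.
(a)–(e): forbidden (parity, ΔS).
(b)–(c): forbidden (parity, ΔL, ΔJ).
(b)–(d): forbidden (parity, ΔS).
(b)–(e): allowed.
(c)–(d): forbidden (parity, ΔS, ΔL, ΔJ).
(c)–(e): allowed.
(d)–(e): forbidden (ΔS).
Allowed pairs: 3 of 10.

3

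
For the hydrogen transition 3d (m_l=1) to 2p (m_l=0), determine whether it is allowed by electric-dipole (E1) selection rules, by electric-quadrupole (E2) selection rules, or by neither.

E1

Δl = 1 − 2 = -1; l_i + l_f = 3.
Δm_l = -1.
E1 (Δl = ±1, |Δm_l| ≤ 1): satisfied.
E2 (Δl = 0,±2, l_i+l_f ≥ 2, |Δm_l| ≤ 2): not satisfied.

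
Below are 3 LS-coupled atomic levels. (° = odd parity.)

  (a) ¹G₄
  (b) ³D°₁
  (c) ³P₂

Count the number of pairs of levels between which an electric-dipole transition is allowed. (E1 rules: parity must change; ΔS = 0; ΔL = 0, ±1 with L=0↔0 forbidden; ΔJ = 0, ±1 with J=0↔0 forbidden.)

1

(a)–(b): forbidden (ΔS, ΔL, ΔJ).
(a)–(c): forbidden (parity, ΔS, ΔL, ΔJ).
(b)–(c): allowed.
Allowed pairs: 1 of 3.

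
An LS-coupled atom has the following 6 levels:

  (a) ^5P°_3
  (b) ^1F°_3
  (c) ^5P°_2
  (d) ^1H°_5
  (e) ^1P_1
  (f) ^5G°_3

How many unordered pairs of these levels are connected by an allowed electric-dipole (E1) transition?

(a)–(b): forbidden (parity, ΔS, ΔL).
(a)–(c): forbidden (parity).
(a)–(d): forbidden (parity, ΔS, ΔL, ΔJ).
(a)–(e): forbidden (ΔS, ΔJ).
(a)–(f): forbidden (parity, ΔL).
(b)–(c): forbidden (parity, ΔS, ΔL).
(b)–(d): forbidden (parity, ΔL, ΔJ).
(b)–(e): forbidden (ΔL, ΔJ).
(b)–(f): forbidden (parity, ΔS).
(c)–(d): forbidden (parity, ΔS, ΔL, ΔJ).
(c)–(e): forbidden (ΔS).
(c)–(f): forbidden (parity, ΔL).
(d)–(e): forbidden (ΔL, ΔJ).
(d)–(f): forbidden (parity, ΔS, ΔJ).
(e)–(f): forbidden (ΔS, ΔL, ΔJ).
Allowed pairs: 0 of 15.

0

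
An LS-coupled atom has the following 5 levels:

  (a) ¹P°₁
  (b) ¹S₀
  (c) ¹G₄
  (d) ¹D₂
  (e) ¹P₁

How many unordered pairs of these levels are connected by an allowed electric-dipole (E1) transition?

(a)–(b): allowed.
(a)–(c): forbidden (ΔL, ΔJ).
(a)–(d): allowed.
(a)–(e): allowed.
(b)–(c): forbidden (parity, ΔL, ΔJ).
(b)–(d): forbidden (parity, ΔL, ΔJ).
(b)–(e): forbidden (parity).
(c)–(d): forbidden (parity, ΔL, ΔJ).
(c)–(e): forbidden (parity, ΔL, ΔJ).
(d)–(e): forbidden (parity).
Allowed pairs: 3 of 10.

3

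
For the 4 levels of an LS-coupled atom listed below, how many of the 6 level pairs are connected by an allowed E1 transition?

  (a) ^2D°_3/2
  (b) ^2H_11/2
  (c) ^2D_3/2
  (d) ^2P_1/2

(a)–(b): forbidden (ΔL, ΔJ).
(a)–(c): allowed.
(a)–(d): allowed.
(b)–(c): forbidden (parity, ΔL, ΔJ).
(b)–(d): forbidden (parity, ΔL, ΔJ).
(c)–(d): forbidden (parity).
Allowed pairs: 2 of 6.

2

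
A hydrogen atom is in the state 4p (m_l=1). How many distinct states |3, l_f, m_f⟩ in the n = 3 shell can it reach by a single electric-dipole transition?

E1 requires Δl = ±1, so l_f ∈ {0, 2}; with 0 ≤ l_f ≤ n_f−1 = 2, the allowed l_f values are {0, 2}.
For l_f = 0: m_f ∈ {m_i−1, m_i, m_i+1} ∩ [−0, 0] = {0} → 1 state.
For l_f = 2: m_f ∈ {m_i−1, m_i, m_i+1} ∩ [−2, 2] = {0, 1, 2} → 3 states.
Total: 4.

4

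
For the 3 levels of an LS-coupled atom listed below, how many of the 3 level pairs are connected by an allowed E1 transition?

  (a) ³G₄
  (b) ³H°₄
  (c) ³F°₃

(a)–(b): allowed.
(a)–(c): allowed.
(b)–(c): forbidden (parity, ΔL).
Allowed pairs: 2 of 3.

2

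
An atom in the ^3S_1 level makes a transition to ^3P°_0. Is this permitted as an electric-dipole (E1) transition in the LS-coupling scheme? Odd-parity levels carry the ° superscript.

Parity must change: even → odd — passes.
ΔJ = 0, ±1 (not J=0↔0): J: 1 → 0, ΔJ = -1 — passes.
ΔS = 0: S: 1 → 1 — passes.
ΔL = 0, ±1 (not L=0↔0): L: 0 → 1, ΔL = +1 — passes.
All four E1 rules are satisfied.

allowed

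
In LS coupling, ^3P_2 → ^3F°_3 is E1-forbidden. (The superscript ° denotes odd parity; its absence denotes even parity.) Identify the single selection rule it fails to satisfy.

ΔS = 0: S: 1 → 1 — ✓.
Parity must change: even → odd — ✓.
ΔL = 0, ±1 (not L=0↔0): L: 1 → 3, ΔL = +2 — ✗.
ΔJ = 0, ±1 (not J=0↔0): J: 2 → 3, ΔJ = +1 — ✓.

the ΔL = 0, ±1 rule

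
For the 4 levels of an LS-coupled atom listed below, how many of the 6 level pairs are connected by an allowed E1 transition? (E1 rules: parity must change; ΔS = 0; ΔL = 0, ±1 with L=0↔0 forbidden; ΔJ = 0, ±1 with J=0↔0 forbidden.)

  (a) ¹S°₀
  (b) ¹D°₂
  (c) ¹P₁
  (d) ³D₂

(a)–(b): forbidden (parity, ΔL, ΔJ).
(a)–(c): allowed.
(a)–(d): forbidden (ΔS, ΔL, ΔJ).
(b)–(c): allowed.
(b)–(d): forbidden (ΔS).
(c)–(d): forbidden (parity, ΔS).
Allowed pairs: 2 of 6.

2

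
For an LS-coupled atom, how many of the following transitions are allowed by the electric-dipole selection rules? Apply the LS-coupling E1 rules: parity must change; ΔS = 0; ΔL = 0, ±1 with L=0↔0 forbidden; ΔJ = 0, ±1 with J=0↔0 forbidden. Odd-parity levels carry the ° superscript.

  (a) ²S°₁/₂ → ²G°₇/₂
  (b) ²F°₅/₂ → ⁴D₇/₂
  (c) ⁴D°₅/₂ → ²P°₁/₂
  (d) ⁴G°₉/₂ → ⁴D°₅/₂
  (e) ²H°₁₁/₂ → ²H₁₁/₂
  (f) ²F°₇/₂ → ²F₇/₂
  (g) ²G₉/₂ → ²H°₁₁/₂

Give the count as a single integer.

(a) forbidden (parity, ΔL, ΔJ fail)
(b) forbidden (ΔS fails)
(c) forbidden (parity, ΔS, ΔJ fail)
(d) forbidden (parity, ΔL, ΔJ fail)
(e) allowed
(f) allowed
(g) allowed
Total allowed: 3 of 7.

3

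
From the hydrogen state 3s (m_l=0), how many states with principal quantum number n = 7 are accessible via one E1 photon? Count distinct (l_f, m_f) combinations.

E1 requires Δl = ±1, so l_f ∈ {-1, 1}; with 0 ≤ l_f ≤ n_f−1 = 6, the allowed l_f values are {1}.
For l_f = 1: m_f ∈ {m_i−1, m_i, m_i+1} ∩ [−1, 1] = {-1, 0, 1} → 3 states.
Total: 3.

3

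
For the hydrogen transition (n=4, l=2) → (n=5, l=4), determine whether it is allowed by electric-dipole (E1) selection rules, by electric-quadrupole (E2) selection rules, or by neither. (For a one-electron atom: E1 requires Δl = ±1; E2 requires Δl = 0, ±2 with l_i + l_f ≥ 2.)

E2

Δl = 4 − 2 = +2; l_i + l_f = 6.
E1 (Δl = ±1): not satisfied.
E2 (Δl = 0,±2, l_i+l_f ≥ 2): satisfied.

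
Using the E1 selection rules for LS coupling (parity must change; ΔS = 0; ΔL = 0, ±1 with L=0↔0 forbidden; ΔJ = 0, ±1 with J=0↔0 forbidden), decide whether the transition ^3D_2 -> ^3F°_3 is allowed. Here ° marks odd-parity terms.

allowed

Reading off the term symbols: S 1→1, L 2→3, J 2→3, parity even→odd.
Parity must change: even → odd — passes.
ΔS = 0: S: 1 → 1 — passes.
ΔL = 0, ±1 (not L=0↔0): L: 2 → 3, ΔL = +1 — passes.
ΔJ = 0, ±1 (not J=0↔0): J: 2 → 3, ΔJ = +1 — passes.
All four E1 rules are satisfied.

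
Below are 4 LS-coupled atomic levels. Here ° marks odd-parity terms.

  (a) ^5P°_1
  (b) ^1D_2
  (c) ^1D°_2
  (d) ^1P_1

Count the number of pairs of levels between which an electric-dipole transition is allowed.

2

(a)–(b): forbidden (ΔS).
(a)–(c): forbidden (parity, ΔS).
(a)–(d): forbidden (ΔS).
(b)–(c): allowed.
(b)–(d): forbidden (parity).
(c)–(d): allowed.
Allowed pairs: 2 of 6.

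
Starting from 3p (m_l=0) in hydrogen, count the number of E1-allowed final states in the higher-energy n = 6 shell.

E1 requires Δl = ±1, so l_f ∈ {0, 2}; with 0 ≤ l_f ≤ n_f−1 = 5, the allowed l_f values are {0, 2}.
For l_f = 0: m_f ∈ {m_i−1, m_i, m_i+1} ∩ [−0, 0] = {0} → 1 state.
For l_f = 2: m_f ∈ {m_i−1, m_i, m_i+1} ∩ [−2, 2] = {-1, 0, 1} → 3 states.
Total: 4.

4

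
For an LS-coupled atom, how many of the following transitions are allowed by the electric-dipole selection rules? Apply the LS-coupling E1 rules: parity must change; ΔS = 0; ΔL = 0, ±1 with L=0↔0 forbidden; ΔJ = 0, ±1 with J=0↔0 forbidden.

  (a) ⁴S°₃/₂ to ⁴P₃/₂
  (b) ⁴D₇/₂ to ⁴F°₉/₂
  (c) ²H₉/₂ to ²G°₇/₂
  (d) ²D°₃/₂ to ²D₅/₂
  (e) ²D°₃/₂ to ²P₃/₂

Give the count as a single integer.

5

(a) allowed
(b) allowed
(c) allowed
(d) allowed
(e) allowed
Total allowed: 5 of 5.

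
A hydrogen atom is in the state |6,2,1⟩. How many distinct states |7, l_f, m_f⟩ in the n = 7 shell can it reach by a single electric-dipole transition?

E1 requires Δl = ±1, so l_f ∈ {1, 3}; with 0 ≤ l_f ≤ n_f−1 = 6, the allowed l_f values are {1, 3}.
For l_f = 1: m_f ∈ {m_i−1, m_i, m_i+1} ∩ [−1, 1] = {0, 1} → 2 states.
For l_f = 3: m_f ∈ {m_i−1, m_i, m_i+1} ∩ [−3, 3] = {0, 1, 2} → 3 states.
Total: 5.

5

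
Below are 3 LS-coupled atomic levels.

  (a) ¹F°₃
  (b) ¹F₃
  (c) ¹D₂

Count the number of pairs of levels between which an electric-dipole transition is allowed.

2

(a)–(b): allowed.
(a)–(c): allowed.
(b)–(c): forbidden (parity).
Allowed pairs: 2 of 3.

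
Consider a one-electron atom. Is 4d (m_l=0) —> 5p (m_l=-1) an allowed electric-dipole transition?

allowed

Initial l = 2, final l = 1, so Δl = -1. E1 requires Δl = ±1: ✓.
Δm_l = -1 − (0) = -1. E1 requires Δm_l = 0, ±1: ✓.
All E1 selection rules are satisfied.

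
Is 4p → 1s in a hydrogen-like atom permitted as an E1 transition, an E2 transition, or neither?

E1

Δl = 0 − 1 = -1; l_i + l_f = 1.
E1 (Δl = ±1): satisfied.
E2 (Δl = 0,±2, l_i+l_f ≥ 2): not satisfied.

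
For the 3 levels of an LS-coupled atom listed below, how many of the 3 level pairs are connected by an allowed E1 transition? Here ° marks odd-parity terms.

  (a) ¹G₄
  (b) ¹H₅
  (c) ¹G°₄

2

(a)–(b): forbidden (parity).
(a)–(c): allowed.
(b)–(c): allowed.
Allowed pairs: 2 of 3.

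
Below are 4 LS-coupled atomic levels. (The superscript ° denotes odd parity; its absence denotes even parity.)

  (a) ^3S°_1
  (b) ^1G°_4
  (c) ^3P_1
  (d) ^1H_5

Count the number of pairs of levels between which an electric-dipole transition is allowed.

(a)–(b): forbidden (parity, ΔS, ΔL, ΔJ).
(a)–(c): allowed.
(a)–(d): forbidden (ΔS, ΔL, ΔJ).
(b)–(c): forbidden (ΔS, ΔL, ΔJ).
(b)–(d): allowed.
(c)–(d): forbidden (parity, ΔS, ΔL, ΔJ).
Allowed pairs: 2 of 6.

2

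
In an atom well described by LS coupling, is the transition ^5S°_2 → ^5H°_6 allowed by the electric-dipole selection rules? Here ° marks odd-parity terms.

forbidden

ΔL = 0, ±1 (not L=0↔0): L: 0 → 5, ΔL = +5 — fails.
ΔS = 0: S: 2 → 2 — ok.
ΔJ = 0, ±1 (not J=0↔0): J: 2 → 6, ΔJ = +4 — fails.
Parity must change: odd → odd — fails.
Rule(s) violated: parity, ΔL, ΔJ.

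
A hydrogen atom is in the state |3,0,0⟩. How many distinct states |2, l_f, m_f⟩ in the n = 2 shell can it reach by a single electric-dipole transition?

E1 requires Δl = ±1, so l_f ∈ {-1, 1}; with 0 ≤ l_f ≤ n_f−1 = 1, the allowed l_f values are {1}.
For l_f = 1: m_f ∈ {m_i−1, m_i, m_i+1} ∩ [−1, 1] = {-1, 0, 1} → 3 states.
Total: 3.

3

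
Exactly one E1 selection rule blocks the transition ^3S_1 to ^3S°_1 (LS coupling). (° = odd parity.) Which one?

Parity must change: even → odd — passes.
ΔL = 0, ±1 (not L=0↔0): L: 0 → 0, ΔL = +0 — fails.
ΔS = 0: S: 1 → 1 — passes.
ΔJ = 0, ±1 (not J=0↔0): J: 1 → 1, ΔJ = +0 — passes.

the L=0 ↔ L=0 exclusion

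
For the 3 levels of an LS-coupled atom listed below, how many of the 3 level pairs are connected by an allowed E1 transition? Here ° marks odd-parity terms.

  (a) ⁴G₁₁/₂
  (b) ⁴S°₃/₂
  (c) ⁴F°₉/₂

(a)–(b): forbidden (ΔL, ΔJ).
(a)–(c): allowed.
(b)–(c): forbidden (parity, ΔL, ΔJ).
Allowed pairs: 1 of 3.

1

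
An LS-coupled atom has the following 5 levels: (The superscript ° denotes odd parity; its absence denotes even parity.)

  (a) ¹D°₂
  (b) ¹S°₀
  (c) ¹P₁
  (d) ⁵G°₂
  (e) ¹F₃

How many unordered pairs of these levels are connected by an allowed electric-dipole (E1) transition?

3

(a)–(b): forbidden (parity, ΔL, ΔJ).
(a)–(c): allowed.
(a)–(d): forbidden (parity, ΔS, ΔL).
(a)–(e): allowed.
(b)–(c): allowed.
(b)–(d): forbidden (parity, ΔS, ΔL, ΔJ).
(b)–(e): forbidden (ΔL, ΔJ).
(c)–(d): forbidden (ΔS, ΔL).
(c)–(e): forbidden (parity, ΔL, ΔJ).
(d)–(e): forbidden (ΔS).
Allowed pairs: 3 of 10.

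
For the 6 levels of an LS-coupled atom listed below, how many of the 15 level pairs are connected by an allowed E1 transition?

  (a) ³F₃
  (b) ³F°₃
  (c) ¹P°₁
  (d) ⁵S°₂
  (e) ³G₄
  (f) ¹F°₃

2

(a)–(b): allowed.
(a)–(c): forbidden (ΔS, ΔL, ΔJ).
(a)–(d): forbidden (ΔS, ΔL).
(a)–(e): forbidden (parity).
(a)–(f): forbidden (ΔS).
(b)–(c): forbidden (parity, ΔS, ΔL, ΔJ).
(b)–(d): forbidden (parity, ΔS, ΔL).
(b)–(e): allowed.
(b)–(f): forbidden (parity, ΔS).
(c)–(d): forbidden (parity, ΔS).
(c)–(e): forbidden (ΔS, ΔL, ΔJ).
(c)–(f): forbidden (parity, ΔL, ΔJ).
(d)–(e): forbidden (ΔS, ΔL, ΔJ).
(d)–(f): forbidden (parity, ΔS, ΔL).
(e)–(f): forbidden (ΔS).
Allowed pairs: 2 of 15.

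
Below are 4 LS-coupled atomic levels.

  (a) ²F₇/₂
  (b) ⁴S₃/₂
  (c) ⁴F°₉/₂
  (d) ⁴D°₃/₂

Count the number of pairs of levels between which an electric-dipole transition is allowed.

0

(a)–(b): forbidden (parity, ΔS, ΔL, ΔJ).
(a)–(c): forbidden (ΔS).
(a)–(d): forbidden (ΔS, ΔJ).
(b)–(c): forbidden (ΔL, ΔJ).
(b)–(d): forbidden (ΔL).
(c)–(d): forbidden (parity, ΔJ).
Allowed pairs: 0 of 6.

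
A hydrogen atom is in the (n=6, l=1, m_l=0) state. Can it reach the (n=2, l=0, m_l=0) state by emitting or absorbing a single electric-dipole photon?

allowed

Initial l = 1, final l = 0, so Δl = -1. E1 requires Δl = ±1: passes.
m_l: 0 → 0 (Δm_l = +0). |Δm_l| ≤ 1 passes.
All E1 selection rules are satisfied.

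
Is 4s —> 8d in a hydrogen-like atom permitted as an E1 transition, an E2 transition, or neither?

E2

Δl = 2 − 0 = +2; l_i + l_f = 2.
E1 (Δl = ±1): not satisfied.
E2 (Δl = 0,±2, l_i+l_f ≥ 2): satisfied.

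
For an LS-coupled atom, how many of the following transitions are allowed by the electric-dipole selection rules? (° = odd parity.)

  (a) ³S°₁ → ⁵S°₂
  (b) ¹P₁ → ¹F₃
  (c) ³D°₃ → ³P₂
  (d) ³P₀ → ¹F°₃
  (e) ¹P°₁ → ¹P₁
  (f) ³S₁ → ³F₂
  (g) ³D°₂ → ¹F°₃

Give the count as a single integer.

(a) forbidden (parity, ΔS, ΔL fail)
(b) forbidden (parity, ΔL, ΔJ fail)
(c) allowed
(d) forbidden (ΔS, ΔL, ΔJ fail)
(e) allowed
(f) forbidden (parity, ΔL fail)
(g) forbidden (parity, ΔS fail)
Total allowed: 2 of 7.

2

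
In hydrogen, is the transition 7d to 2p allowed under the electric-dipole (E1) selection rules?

l: 2 → 1 (Δl = -1). Δl = ±1 ok.
All E1 selection rules are satisfied.

allowed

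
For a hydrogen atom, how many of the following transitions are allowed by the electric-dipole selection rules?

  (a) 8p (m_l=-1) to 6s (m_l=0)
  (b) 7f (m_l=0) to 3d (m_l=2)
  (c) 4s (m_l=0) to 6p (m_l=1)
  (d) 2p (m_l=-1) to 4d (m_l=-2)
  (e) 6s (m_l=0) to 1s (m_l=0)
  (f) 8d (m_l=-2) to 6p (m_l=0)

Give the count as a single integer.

(a) allowed
(b) forbidden — Δm_l = +2 (E1 requires Δm_l = 0, ±1)
(c) allowed
(d) allowed
(e) forbidden — Δl = +0 (E1 requires Δl = ±1)
(f) forbidden — Δm_l = +2 (E1 requires Δm_l = 0, ±1)
Total allowed: 3 of 6.

3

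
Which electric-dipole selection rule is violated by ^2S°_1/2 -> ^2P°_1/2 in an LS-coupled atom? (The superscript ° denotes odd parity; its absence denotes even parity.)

Reading off the term symbols: S 1/2→1/2, L 0→1, J 1/2→1/2, parity odd→odd.
ΔS = 0: S: 1/2 → 1/2 — passes.
ΔJ = 0, ±1 (not J=0↔0): J: 1/2 → 1/2, ΔJ = +0 — passes.
Parity must change: odd → odd — fails.
ΔL = 0, ±1 (not L=0↔0): L: 0 → 1, ΔL = +1 — passes.

parity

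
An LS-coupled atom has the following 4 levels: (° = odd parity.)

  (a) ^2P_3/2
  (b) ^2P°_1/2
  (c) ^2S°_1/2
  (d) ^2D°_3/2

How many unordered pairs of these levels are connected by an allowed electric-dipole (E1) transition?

(a)–(b): allowed.
(a)–(c): allowed.
(a)–(d): allowed.
(b)–(c): forbidden (parity).
(b)–(d): forbidden (parity).
(c)–(d): forbidden (parity, ΔL).
Allowed pairs: 3 of 6.

3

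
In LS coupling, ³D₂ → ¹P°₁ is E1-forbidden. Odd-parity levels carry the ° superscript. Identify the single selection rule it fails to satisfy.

the ΔS = 0 rule

Reading off the term symbols: S 1→0, L 2→1, J 2→1, parity even→odd.
Parity must change: even → odd — ✓.
ΔS = 0: S: 1 → 0 — ✗.
ΔL = 0, ±1 (not L=0↔0): L: 2 → 1, ΔL = -1 — ✓.
ΔJ = 0, ±1 (not J=0↔0): J: 2 → 1, ΔJ = -1 — ✓.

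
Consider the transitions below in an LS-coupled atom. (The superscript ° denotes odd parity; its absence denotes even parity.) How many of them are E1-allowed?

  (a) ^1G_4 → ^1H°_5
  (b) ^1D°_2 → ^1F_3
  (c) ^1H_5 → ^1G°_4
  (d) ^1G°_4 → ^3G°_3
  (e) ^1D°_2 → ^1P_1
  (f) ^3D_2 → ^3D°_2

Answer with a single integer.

(a) allowed
(b) allowed
(c) allowed
(d) forbidden (parity, ΔS fail)
(e) allowed
(f) allowed
Total allowed: 5 of 6.

5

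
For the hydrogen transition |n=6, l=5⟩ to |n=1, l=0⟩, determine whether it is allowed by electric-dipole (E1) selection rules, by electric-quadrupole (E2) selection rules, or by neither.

neither

Δl = 0 − 5 = -5; l_i + l_f = 5.
E1 (Δl = ±1): not satisfied.
E2 (Δl = 0,±2, l_i+l_f ≥ 2): not satisfied.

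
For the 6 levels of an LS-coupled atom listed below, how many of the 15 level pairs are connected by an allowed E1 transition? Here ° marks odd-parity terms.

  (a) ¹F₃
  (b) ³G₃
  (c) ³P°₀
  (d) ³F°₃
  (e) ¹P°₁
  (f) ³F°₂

2

(a)–(b): forbidden (parity, ΔS).
(a)–(c): forbidden (ΔS, ΔL, ΔJ).
(a)–(d): forbidden (ΔS).
(a)–(e): forbidden (ΔL, ΔJ).
(a)–(f): forbidden (ΔS).
(b)–(c): forbidden (ΔL, ΔJ).
(b)–(d): allowed.
(b)–(e): forbidden (ΔS, ΔL, ΔJ).
(b)–(f): allowed.
(c)–(d): forbidden (parity, ΔL, ΔJ).
(c)–(e): forbidden (parity, ΔS).
(c)–(f): forbidden (parity, ΔL, ΔJ).
(d)–(e): forbidden (parity, ΔS, ΔL, ΔJ).
(d)–(f): forbidden (parity).
(e)–(f): forbidden (parity, ΔS, ΔL).
Allowed pairs: 2 of 15.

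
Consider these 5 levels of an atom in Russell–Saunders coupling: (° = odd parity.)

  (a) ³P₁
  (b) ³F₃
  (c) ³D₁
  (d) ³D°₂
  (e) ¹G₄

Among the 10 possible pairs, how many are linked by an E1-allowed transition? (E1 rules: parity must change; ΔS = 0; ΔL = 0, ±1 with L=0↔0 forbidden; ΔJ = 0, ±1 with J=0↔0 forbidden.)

3

(a)–(b): forbidden (parity, ΔL, ΔJ).
(a)–(c): forbidden (parity).
(a)–(d): allowed.
(a)–(e): forbidden (parity, ΔS, ΔL, ΔJ).
(b)–(c): forbidden (parity, ΔJ).
(b)–(d): allowed.
(b)–(e): forbidden (parity, ΔS).
(c)–(d): allowed.
(c)–(e): forbidden (parity, ΔS, ΔL, ΔJ).
(d)–(e): forbidden (ΔS, ΔL, ΔJ).
Allowed pairs: 3 of 10.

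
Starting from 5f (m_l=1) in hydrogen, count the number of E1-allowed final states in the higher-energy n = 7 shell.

E1 requires Δl = ±1, so l_f ∈ {2, 4}; with 0 ≤ l_f ≤ n_f−1 = 6, the allowed l_f values are {2, 4}.
For l_f = 2: m_f ∈ {m_i−1, m_i, m_i+1} ∩ [−2, 2] = {0, 1, 2} → 3 states.
For l_f = 4: m_f ∈ {m_i−1, m_i, m_i+1} ∩ [−4, 4] = {0, 1, 2} → 3 states.
Total: 6.

6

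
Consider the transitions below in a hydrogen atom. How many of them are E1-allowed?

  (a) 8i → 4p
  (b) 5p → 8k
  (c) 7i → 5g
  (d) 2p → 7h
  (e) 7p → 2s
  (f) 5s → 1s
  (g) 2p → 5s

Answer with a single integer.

(a) forbidden — Δl = -5 (E1 requires Δl = ±1)
(b) forbidden — Δl = +6 (E1 requires Δl = ±1)
(c) forbidden — Δl = -2 (E1 requires Δl = ±1)
(d) forbidden — Δl = +4 (E1 requires Δl = ±1)
(e) allowed
(f) forbidden — Δl = +0 (E1 requires Δl = ±1)
(g) allowed
Total allowed: 2 of 7.

2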